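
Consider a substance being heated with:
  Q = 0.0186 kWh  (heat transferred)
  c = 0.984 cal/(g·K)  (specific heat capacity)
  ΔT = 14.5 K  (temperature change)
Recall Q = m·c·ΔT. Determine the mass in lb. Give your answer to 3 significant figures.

Rearranging Q = m·c·ΔT for m: m = Q/(c·ΔT).
Q = 0.0186 kWh = 66960 J; c = 0.984 cal/(g·K) = 4117 J/(kg·K); ΔT = 14.5 K.
m = 1.122 kg
1.122 kg × (1 lb / 0.4536 kg) = 2.473 lb

2.47 lb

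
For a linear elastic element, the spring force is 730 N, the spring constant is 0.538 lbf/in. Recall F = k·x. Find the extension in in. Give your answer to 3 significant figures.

305 in

Rearranging F = k·x for x: x = F/k.
F = 730 N; k = 0.538 lbf/in = 94.22 N/m.
x = 7.748 m
7.748 m × (1 in / 0.02540 m) = 305.0 in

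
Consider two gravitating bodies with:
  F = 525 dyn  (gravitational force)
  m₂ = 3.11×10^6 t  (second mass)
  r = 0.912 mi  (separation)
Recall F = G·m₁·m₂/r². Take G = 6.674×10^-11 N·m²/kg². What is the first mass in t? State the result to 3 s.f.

From Newton's law of gravitation: m₁ = F·r²/(G·m₂).
F = 525 dyn = 0.005250 N; m₂ = 3.11×10^6 t = 3.110×10^9 kg; r = 0.912 mi = 1468 m; G = 6.674×10^-11 N·m²/kg².
m₁ = 54488 kg
54488 kg × (1 t / 1000 kg) = 54.49 t

54.5 t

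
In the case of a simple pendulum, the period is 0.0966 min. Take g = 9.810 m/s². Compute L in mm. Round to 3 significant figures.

Rearranging: L = g·(T/2π)².
T = 0.0966 min = 5.796 s; g = 9.810 m/s².
L = 8.348 m
8.348 m × (1 mm / 0.001000 m) = 8348 mm

8350 mm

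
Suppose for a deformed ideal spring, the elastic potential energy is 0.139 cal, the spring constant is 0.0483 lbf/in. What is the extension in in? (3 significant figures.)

14.6 in

Rearranging: x = √(2U/k).
U = 0.139 cal = 0.5816 J; k = 0.0483 lbf/in = 8.459 N/m.
x = 0.3708 m
0.3708 m × (1 in / 0.02540 m) = 14.60 in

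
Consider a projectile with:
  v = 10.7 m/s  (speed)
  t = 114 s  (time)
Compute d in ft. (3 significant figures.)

Rearranging: d = v·t.
v = 10.7 m/s; t = 114 s.
d = 1220 m
1220 m × (1 ft / 0.3048 m) = 4002 ft

4000 ft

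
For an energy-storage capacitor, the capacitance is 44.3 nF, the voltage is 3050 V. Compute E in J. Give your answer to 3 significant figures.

E is given directly by: E = ½CV².
C = 44.3 nF = 4.430×10^-8 F; V = 3050 V.
E = 0.2061 J

0.206 J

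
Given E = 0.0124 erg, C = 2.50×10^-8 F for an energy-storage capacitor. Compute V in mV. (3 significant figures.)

Rearranging: V = √(2E/C).
E = 0.0124 erg = 1.240×10^-9 J; C = 2.50×10^-8 F.
V = 0.3150 V
0.3150 V × (1 mV / 0.001000 V) = 315.0 mV

315 mV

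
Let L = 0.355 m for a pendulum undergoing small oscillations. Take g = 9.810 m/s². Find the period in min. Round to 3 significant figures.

Directly: T = 2π√(L/g).
L = 0.355 m; g = 9.810 m/s².
T = 1.195 s
1.195 s × (1 min / 60.00 s) = 0.01992 min

0.0199 min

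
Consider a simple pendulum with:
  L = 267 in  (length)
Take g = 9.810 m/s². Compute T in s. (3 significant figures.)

T is given directly by: T = 2π√(L/g).
L = 267 in = 6.782 m; g = 9.810 m/s².
T = 5.224 s

5.22 s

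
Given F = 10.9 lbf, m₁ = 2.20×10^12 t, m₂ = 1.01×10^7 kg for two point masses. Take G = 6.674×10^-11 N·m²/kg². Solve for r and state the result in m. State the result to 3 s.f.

Rearranging F = G·m₁·m₂/r² for r: r = √(G·m₁m₂/F).
F = 10.9 lbf = 48.49 N; m₁ = 2.20×10^12 t = 2.200×10^15 kg; m₂ = 1.01×10^7 kg; G = 6.674×10^-11 N·m²/kg².
r = 1.749×10^5 m

1.75×10^5 m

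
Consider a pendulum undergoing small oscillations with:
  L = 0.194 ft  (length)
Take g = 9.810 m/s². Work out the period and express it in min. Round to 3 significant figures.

0.00813 min

Directly: T = 2π√(L/g).
L = 0.194 ft = 0.05913 m; g = 9.810 m/s².
T = 0.4878 s
0.4878 s × (1 min / 60.00 s) = 0.008130 min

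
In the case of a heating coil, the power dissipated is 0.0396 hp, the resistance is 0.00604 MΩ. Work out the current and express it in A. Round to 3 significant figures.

Solving P = I²R for I: I = √(P/R).
P = 0.0396 hp = 29.53 W; R = 0.00604 MΩ = 6040 Ω.
I = 0.06992 A

0.0699 A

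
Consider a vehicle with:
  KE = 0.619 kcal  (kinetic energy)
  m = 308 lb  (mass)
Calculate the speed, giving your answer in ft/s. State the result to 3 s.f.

20.0 ft/s

Rearranging KE = ½mv² for v: v = √(2·KE/m).
KE = 0.619 kcal = 2590 J; m = 308 lb = 139.7 kg.
v = 6.089 m/s
6.089 m/s × (1 ft/s / 0.3048 m/s) = 19.98 ft/s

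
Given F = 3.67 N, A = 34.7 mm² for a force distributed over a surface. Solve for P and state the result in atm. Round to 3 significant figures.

Directly: P = F/A.
F = 3.67 N; A = 34.7 mm² = 3.470×10^-5 m².
P = 1.058×10^5 Pa
1.058×10^5 Pa × (1 atm / 1.013×10^5 Pa) = 1.044 atm

1.04 atm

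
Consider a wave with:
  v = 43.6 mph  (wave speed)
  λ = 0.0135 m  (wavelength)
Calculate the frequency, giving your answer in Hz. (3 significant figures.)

1440 Hz

Rearranging: f = v/λ.
v = 43.6 mph = 19.49 m/s; λ = 0.0135 m.
f = 1444 Hz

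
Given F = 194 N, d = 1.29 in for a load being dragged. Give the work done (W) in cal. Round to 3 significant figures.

Directly: W = F·d.
F = 194 N; d = 1.29 in = 0.03277 m.
W = 6.357 J  (the unit combination reduces to kg·m²/s² = J)
6.357 J × (1 cal / 4.184 J) = 1.519 cal

1.52 cal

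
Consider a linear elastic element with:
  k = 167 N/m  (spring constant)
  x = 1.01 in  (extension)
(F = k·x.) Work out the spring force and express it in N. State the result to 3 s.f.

4.28 N

From Hooke's law: F = kx.
k = 167 N/m; x = 1.01 in = 0.02565 m.
F = 4.284 N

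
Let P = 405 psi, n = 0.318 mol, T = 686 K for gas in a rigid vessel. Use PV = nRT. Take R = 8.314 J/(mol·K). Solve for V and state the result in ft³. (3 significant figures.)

Rearranging: V = nRT/P.
P = 405 psi = 2.792×10^6 Pa; n = 0.318 mol; T = 686 K; R = 8.314 J/(mol·K).
V = 6.495×10^-4 m³
6.495×10^-4 m³ × (1 ft³ / 0.02832 m³) = 0.02294 ft³

0.0229 ft³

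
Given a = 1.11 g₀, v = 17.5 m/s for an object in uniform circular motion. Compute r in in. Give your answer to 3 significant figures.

1110 in

Rearranging: r = v²/a.
a = 1.11 g₀ = 10.89 m/s²; v = 17.5 m/s.
r = 28.13 m
28.13 m × (1 in / 0.02540 m) = 1108 in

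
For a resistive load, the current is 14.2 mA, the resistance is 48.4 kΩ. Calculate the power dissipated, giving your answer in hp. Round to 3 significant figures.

Directly: P = I²R.
I = 14.2 mA = 0.01420 A; R = 48.4 kΩ = 48400 Ω.
P = 9.759 W  (the unit combination reduces to kg·m²/s³ = W)
9.759 W × (1 hp / 745.7 W) = 0.01309 hp

0.0131 hp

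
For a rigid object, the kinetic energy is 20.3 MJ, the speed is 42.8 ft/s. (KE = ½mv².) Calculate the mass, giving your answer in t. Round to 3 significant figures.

Rearranging KE = ½mv² for m: m = 2·KE/v².
KE = 20.3 MJ = 2.030×10^7 J; v = 42.8 ft/s = 13.05 m/s.
m = 2.386×10^5 kg
2.386×10^5 kg × (1 t / 1000 kg) = 238.6 t

239 t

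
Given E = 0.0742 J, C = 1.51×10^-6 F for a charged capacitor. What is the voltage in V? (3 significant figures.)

313 V

Rearranging E = ½C·V² for V: V = √(2E/C).
E = 0.0742 J; C = 1.51×10^-6 F.
V = 313.5 V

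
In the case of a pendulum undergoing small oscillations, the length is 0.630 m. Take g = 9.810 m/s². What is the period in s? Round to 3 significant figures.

T is given directly by: T = 2π√(L/g).
L = 0.630 m; g = 9.810 m/s².
T = 1.592 s

1.59 s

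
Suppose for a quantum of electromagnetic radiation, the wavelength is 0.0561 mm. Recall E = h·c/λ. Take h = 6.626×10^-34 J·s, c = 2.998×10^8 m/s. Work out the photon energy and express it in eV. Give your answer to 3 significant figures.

0.0221 eV

Directly: E = hc/λ.
λ = 0.0561 mm = 5.610×10^-5 m; h = 6.626×10^-34 J·s; c = 2.998×10^8 m/s.
E = 3.541×10^-21 J  (the unit combination reduces to kg·m²/s² = J)
3.541×10^-21 J × (1 eV / 1.602×10^-19 J) = 0.02210 eV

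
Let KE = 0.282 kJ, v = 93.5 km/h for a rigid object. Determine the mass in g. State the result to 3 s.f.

Rearranging: m = 2·KE/v².
KE = 0.282 kJ = 282.0 J; v = 93.5 km/h = 25.97 m/s.
m = 0.8361 kg
0.8361 kg × (1 g / 0.001000 kg) = 836.1 g

836 g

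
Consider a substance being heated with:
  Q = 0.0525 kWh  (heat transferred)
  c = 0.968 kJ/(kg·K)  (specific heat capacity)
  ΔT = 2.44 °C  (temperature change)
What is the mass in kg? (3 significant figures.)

Rearranging: m = Q/(c·ΔT).
Q = 0.0525 kWh = 1.890×10^5 J; c = 0.968 kJ/(kg·K) = 968.0 J/(kg·K); ΔT = 2.44 °C = 2.440 K.
m = 80.02 kg

80.0 kg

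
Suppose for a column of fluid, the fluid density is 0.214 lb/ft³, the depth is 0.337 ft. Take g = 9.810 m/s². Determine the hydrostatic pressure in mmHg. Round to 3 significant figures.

P is given directly by: P = ρgh.
ρ = 0.214 lb/ft³ = 3.428 kg/m³; h = 0.337 ft = 0.1027 m; g = 9.810 m/s².
P = 3.454 Pa
3.454 Pa × (1 mmHg / 133.3 Pa) = 0.02591 mmHg

0.0259 mmHg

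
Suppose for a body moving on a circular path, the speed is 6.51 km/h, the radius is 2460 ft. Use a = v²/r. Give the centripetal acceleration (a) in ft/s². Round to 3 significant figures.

0.0143 ft/s²

Directly: a = v²/r.
v = 6.51 km/h = 1.808 m/s; r = 2460 ft = 749.8 m.
a = 0.004361 m/s²
0.004361 m/s² × (1 ft/s² / 0.3048 m/s²) = 0.01431 ft/s²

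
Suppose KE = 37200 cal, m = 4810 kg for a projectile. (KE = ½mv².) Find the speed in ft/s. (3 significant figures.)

Rearranging: v = √(2·KE/m).
KE = 37200 cal = 1.556×10^5 J; m = 4810 kg.
v = 8.045 m/s
8.045 m/s × (1 ft/s / 0.3048 m/s) = 26.39 ft/s

26.4 ft/s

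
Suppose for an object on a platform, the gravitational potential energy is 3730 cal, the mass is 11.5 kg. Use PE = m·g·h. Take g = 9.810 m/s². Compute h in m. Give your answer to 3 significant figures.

138 m

Solving PE = m·g·h for h: h = PE/(m·g).
PE = 3730 cal = 15606 J; m = 11.5 kg; g = 9.810 m/s².
h = 138.3 m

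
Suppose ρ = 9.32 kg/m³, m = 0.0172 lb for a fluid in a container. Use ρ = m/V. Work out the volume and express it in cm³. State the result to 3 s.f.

837 cm³

Rearranging: V = m/ρ.
ρ = 9.32 kg/m³; m = 0.0172 lb = 0.007802 kg.
V = 8.371×10^-4 m³
8.371×10^-4 m³ × (1 cm³ / 1.000×10^-6 m³) = 837.1 cm³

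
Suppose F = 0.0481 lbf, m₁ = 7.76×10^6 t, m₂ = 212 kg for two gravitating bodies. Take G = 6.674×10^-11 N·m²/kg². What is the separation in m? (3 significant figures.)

Rearranging F = G·m₁·m₂/r² for r: r = √(G·m₁m₂/F).
F = 0.0481 lbf = 0.2140 N; m₁ = 7.76×10^6 t = 7.760×10^9 kg; m₂ = 212 kg; G = 6.674×10^-11 N·m²/kg².
r = 22.65 m

22.7 m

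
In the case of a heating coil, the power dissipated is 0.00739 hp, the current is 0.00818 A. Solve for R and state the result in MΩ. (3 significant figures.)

Rearranging P = I²R for R: R = P/I².
P = 0.00739 hp = 5.511 W; I = 0.00818 A.
R = 82357 Ω
82357 Ω × (1 MΩ / 1.000×10^6 Ω) = 0.08236 MΩ

0.0824 MΩ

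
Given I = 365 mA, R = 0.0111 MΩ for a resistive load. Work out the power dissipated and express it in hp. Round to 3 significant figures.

1.98 hp

P is given directly by: P = I²R.
I = 365 mA = 0.3650 A; R = 0.0111 MΩ = 11100 Ω.
P = 1479 W
1479 W × (1 hp / 745.7 W) = 1.983 hp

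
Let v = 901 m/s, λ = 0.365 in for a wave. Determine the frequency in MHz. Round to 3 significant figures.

0.0972 MHz

Rearranging v = f·λ for f: f = v/λ.
v = 901 m/s; λ = 0.365 in = 0.009271 m.
f = 97185 Hz
97185 Hz × (1 MHz / 1.000×10^6 Hz) = 0.09718 MHz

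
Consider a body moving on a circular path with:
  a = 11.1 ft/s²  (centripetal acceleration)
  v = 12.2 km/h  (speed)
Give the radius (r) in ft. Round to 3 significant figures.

11.1 ft

Rearranging: r = v²/a.
a = 11.1 ft/s² = 3.383 m/s²; v = 12.2 km/h = 3.389 m/s.
r = 3.395 m
3.395 m × (1 ft / 0.3048 m) = 11.14 ft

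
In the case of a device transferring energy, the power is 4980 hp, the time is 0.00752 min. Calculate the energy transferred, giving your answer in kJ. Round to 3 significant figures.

Solving P = W/t for W: W = P·t.
P = 4980 hp = 3.714×10^6 W; t = 0.00752 min = 0.4512 s.
W = 1.676×10^6 J
1.676×10^6 J × (1 kJ / 1000 J) = 1676 kJ

1680 kJ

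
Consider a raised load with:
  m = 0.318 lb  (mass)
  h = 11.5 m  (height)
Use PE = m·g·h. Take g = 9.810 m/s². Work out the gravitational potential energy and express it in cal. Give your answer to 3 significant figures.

3.89 cal

Directly: PE = mgh.
m = 0.318 lb = 0.1442 kg; h = 11.5 m; g = 9.810 m/s².
PE = 16.27 J  (the unit combination reduces to kg·m²/s² = J)
16.27 J × (1 cal / 4.184 J) = 3.889 cal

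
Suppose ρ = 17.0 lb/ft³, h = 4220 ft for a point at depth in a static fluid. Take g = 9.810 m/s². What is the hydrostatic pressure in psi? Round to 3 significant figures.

498 psi

P is given directly by: P = ρgh.
ρ = 17.0 lb/ft³ = 272.3 kg/m³; h = 4220 ft = 1286 m; g = 9.810 m/s².
P = 3.436×10^6 Pa
3.436×10^6 Pa × (1 psi / 6895 Pa) = 498.4 psi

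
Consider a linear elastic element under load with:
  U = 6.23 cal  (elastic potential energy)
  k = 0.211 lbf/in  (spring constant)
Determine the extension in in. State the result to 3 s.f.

46.8 in

Solving U = ½k·x² for x: x = √(2U/k).
U = 6.23 cal = 26.07 J; k = 0.211 lbf/in = 36.95 N/m.
x = 1.188 m
1.188 m × (1 in / 0.02540 m) = 46.76 in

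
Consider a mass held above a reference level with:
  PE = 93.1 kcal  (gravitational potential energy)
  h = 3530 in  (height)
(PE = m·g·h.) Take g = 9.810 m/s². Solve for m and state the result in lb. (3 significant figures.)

976 lb

Solving PE = m·g·h for m: m = PE/(g·h).
PE = 93.1 kcal = 3.895×10^5 J; h = 3530 in = 89.66 m; g = 9.810 m/s².
m = 442.9 kg
442.9 kg × (1 lb / 0.4536 kg) = 976.3 lb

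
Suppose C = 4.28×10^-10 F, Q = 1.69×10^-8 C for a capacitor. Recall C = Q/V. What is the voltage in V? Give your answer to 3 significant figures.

39.5 V

Rearranging C = Q/V for V: V = Q/C.
C = 4.28×10^-10 F; Q = 1.69×10^-8 C.
V = 39.49 V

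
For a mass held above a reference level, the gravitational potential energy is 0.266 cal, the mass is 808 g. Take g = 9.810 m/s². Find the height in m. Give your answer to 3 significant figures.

Rearranging: h = PE/(m·g).
PE = 0.266 cal = 1.113 J; m = 808 g = 0.8080 kg; g = 9.810 m/s².
h = 0.1404 m

0.140 m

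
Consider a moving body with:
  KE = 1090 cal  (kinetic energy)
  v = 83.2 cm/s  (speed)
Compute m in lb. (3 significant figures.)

Solving KE = ½mv² for m: m = 2·KE/v².
KE = 1090 cal = 4561 J; v = 83.2 cm/s = 0.8320 m/s.
m = 13177 kg
13177 kg × (1 lb / 0.4536 kg) = 29049 lb

29000 lb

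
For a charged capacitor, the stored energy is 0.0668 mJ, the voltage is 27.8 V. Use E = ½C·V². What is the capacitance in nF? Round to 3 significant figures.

173 nF

Solving E = ½C·V² for C: C = 2E/V².
E = 0.0668 mJ = 6.680×10^-5 J; V = 27.8 V.
C = 1.729×10^-7 F
1.729×10^-7 F × (1 nF / 1.000×10^-9 F) = 172.9 nF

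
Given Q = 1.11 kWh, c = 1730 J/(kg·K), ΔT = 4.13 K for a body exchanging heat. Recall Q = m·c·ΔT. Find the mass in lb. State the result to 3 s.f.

Rearranging: m = Q/(c·ΔT).
Q = 1.11 kWh = 3.996×10^6 J; c = 1730 J/(kg·K); ΔT = 4.13 K.
m = 559.3 kg
559.3 kg × (1 lb / 0.4536 kg) = 1233 lb

1230 lb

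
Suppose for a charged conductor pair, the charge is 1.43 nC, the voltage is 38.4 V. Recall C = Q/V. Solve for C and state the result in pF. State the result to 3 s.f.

37.2 pF

Directly: C = Q/V.
Q = 1.43 nC = 1.430×10^-9 C; V = 38.4 V.
C = 3.724×10^-11 F
3.724×10^-11 F × (1 pF / 1.000×10^-12 F) = 37.24 pF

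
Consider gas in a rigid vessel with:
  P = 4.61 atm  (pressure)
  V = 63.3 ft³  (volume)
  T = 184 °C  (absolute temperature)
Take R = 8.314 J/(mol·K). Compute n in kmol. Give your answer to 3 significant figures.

Rearranging: n = PV/(RT).
P = 4.61 atm = 4.671×10^5 Pa; V = 63.3 ft³ = 1.792 m³; T = 184 °C = 457.1 K; R = 8.314 J/(mol·K).
n = 220.3 mol
220.3 mol × (1 kmol / 1000 mol) = 0.2203 kmol

0.220 kmol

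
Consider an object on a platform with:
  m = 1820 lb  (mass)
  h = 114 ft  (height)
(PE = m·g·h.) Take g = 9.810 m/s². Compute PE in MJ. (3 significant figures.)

0.281 MJ

Directly: PE = mgh.
m = 1820 lb = 825.5 kg; h = 114 ft = 34.75 m; g = 9.810 m/s².
PE = 2.814×10^5 J  (the unit combination reduces to kg·m²/s² = J)
2.814×10^5 J × (1 MJ / 1.000×10^6 J) = 0.2814 MJ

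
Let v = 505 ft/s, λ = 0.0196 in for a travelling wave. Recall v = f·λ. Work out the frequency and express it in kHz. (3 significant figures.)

309 kHz

Rearranging: f = v/λ.
v = 505 ft/s = 153.9 m/s; λ = 0.0196 in = 4.978×10^-4 m.
f = 3.092×10^5 Hz
3.092×10^5 Hz × (1 kHz / 1000 Hz) = 309.2 kHz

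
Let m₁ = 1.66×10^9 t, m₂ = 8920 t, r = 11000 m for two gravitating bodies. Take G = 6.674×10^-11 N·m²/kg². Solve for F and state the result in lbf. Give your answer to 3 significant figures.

1.84 lbf

From Newton's law of gravitation: F = Gm₁m₂/r².
m₁ = 1.66×10^9 t = 1.660×10^12 kg; m₂ = 8920 t = 8.920×10^6 kg; r = 11000 m; G = 6.674×10^-11 N·m²/kg².
F = 8.167 N
8.167 N × (1 lbf / 4.448 N) = 1.836 lbf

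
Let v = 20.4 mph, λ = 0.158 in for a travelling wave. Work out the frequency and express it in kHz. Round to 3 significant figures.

Rearranging: f = v/λ.
v = 20.4 mph = 9.120 m/s; λ = 0.158 in = 0.004013 m.
f = 2272 Hz
2272 Hz × (1 kHz / 1000 Hz) = 2.272 kHz

2.27 kHz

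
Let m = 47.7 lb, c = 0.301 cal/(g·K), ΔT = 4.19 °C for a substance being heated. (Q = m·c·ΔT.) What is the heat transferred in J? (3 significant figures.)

1.14×10^5 J

Directly: Q = mcΔT.
m = 47.7 lb = 21.64 kg; c = 0.301 cal/(g·K) = 1259 J/(kg·K); ΔT = 4.19 °C = 4.190 K.
Q = 1.142×10^5 J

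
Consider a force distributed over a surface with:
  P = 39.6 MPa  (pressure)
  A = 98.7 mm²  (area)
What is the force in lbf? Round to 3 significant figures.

Rearranging P = F/A for F: F = P·A.
P = 39.6 MPa = 3.960×10^7 Pa; A = 98.7 mm² = 9.870×10^-5 m².
F = 3909 N
3909 N × (1 lbf / 4.448 N) = 878.7 lbf

879 lbf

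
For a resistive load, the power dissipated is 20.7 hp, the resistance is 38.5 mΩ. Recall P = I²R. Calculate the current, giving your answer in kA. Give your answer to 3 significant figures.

0.633 kA

Solving P = I²R for I: I = √(P/R).
P = 20.7 hp = 15436 W; R = 38.5 mΩ = 0.03850 Ω.
I = 633.2 A
633.2 A × (1 kA / 1000 A) = 0.6332 kA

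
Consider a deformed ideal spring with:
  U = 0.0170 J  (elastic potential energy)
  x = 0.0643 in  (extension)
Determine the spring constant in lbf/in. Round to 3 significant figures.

Solving U = ½k·x² for k: k = 2U/x².
U = 0.0170 J; x = 0.0643 in = 0.001633 m.
k = 12746 N/m
12746 N/m × (1 lbf/in / 175.1 N/m) = 72.78 lbf/in

72.8 lbf/in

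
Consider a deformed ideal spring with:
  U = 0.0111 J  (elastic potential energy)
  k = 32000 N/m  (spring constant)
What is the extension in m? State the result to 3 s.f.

8.33×10^-4 m

Solving U = ½k·x² for x: x = √(2U/k).
U = 0.0111 J; k = 32000 N/m.
x = 8.329×10^-4 m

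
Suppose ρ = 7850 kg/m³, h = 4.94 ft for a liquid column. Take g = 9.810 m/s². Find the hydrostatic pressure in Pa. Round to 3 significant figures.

1.16×10^5 Pa

Directly: P = ρgh.
ρ = 7850 kg/m³; h = 4.94 ft = 1.506 m; g = 9.810 m/s².
P = 1.160×10^5 Pa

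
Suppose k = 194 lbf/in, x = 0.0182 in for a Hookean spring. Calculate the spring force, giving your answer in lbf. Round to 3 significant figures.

F is given directly by: F = kx.
k = 194 lbf/in = 33975 N/m; x = 0.0182 in = 4.623×10^-4 m.
F = 15.71 N
15.71 N × (1 lbf / 4.448 N) = 3.531 lbf

3.53 lbf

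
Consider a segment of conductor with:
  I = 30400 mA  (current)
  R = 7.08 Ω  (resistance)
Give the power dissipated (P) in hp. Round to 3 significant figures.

P is given directly by: P = I²R.
I = 30400 mA = 30.40 A; R = 7.08 Ω.
P = 6543 W  (the unit combination reduces to kg·m²/s³ = W)
6543 W × (1 hp / 745.7 W) = 8.774 hp

8.77 hp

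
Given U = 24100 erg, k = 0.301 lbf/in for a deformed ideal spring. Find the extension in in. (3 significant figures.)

Solving U = ½k·x² for x: x = √(2U/k).
U = 24100 erg = 0.002410 J; k = 0.301 lbf/in = 52.71 N/m.
x = 0.009562 m
0.009562 m × (1 in / 0.02540 m) = 0.3765 in

0.376 in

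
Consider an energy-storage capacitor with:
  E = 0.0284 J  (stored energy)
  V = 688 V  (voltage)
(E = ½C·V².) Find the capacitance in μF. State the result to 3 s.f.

Solving E = ½C·V² for C: C = 2E/V².
E = 0.0284 J; V = 688 V.
C = 1.200×10^-7 F
1.200×10^-7 F × (1 μF / 1.000×10^-6 F) = 0.1200 μF

0.120 μF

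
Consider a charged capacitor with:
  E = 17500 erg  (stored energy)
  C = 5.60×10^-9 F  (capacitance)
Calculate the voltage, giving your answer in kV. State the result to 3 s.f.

0.791 kV

Solving E = ½C·V² for V: V = √(2E/C).
E = 17500 erg = 0.001750 J; C = 5.60×10^-9 F.
V = 790.6 V  (the unit combination reduces to kg·m²/(A·s³) = V)
790.6 V × (1 kV / 1000 V) = 0.7906 kV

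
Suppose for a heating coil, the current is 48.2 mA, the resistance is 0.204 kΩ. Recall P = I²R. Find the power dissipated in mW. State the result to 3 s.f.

474 mW

P is given directly by: P = I²R.
I = 48.2 mA = 0.04820 A; R = 0.204 kΩ = 204.0 Ω.
P = 0.4739 W
0.4739 W × (1 mW / 0.001000 W) = 473.9 mW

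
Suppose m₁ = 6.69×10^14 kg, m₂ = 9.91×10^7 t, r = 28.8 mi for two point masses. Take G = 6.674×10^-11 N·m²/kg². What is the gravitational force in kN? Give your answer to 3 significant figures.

2060 kN

Directly: F = Gm₁m₂/r².
m₁ = 6.69×10^14 kg; m₂ = 9.91×10^7 t = 9.910×10^10 kg; r = 28.8 mi = 46349 m; G = 6.674×10^-11 N·m²/kg².
F = 2.060×10^6 N
2.060×10^6 N × (1 kN / 1000 N) = 2060 kN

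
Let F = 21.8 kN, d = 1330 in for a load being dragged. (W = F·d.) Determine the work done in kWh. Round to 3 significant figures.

0.205 kWh

W is given directly by: W = F·d.
F = 21.8 kN = 21800 N; d = 1330 in = 33.78 m.
W = 7.364×10^5 J
7.364×10^5 J × (1 kWh / 3.600×10^6 J) = 0.2046 kWh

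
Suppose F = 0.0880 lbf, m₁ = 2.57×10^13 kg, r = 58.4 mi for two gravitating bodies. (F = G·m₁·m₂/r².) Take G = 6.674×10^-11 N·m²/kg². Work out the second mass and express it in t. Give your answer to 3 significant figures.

From Newton's law of gravitation: m₂ = F·r²/(G·m₁).
F = 0.0880 lbf = 0.3914 N; m₁ = 2.57×10^13 kg; r = 58.4 mi = 93986 m; G = 6.674×10^-11 N·m²/kg².
m₂ = 2.016×10^6 kg
2.016×10^6 kg × (1 t / 1000 kg) = 2016 t

2020 t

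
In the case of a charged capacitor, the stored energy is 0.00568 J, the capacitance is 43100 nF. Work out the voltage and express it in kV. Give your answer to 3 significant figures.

0.0162 kV

Rearranging: V = √(2E/C).
E = 0.00568 J; C = 43100 nF = 4.310×10^-5 F.
V = 16.23 V
16.23 V × (1 kV / 1000 V) = 0.01623 kV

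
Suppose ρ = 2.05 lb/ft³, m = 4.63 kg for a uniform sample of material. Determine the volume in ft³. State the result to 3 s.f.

Rearranging: V = m/ρ.
ρ = 2.05 lb/ft³ = 32.84 kg/m³; m = 4.63 kg.
V = 0.1410 m³
0.1410 m³ × (1 ft³ / 0.02832 m³) = 4.979 ft³

4.98 ft³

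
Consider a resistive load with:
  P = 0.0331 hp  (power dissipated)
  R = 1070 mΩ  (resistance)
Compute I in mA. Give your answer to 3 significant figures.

4800 mA

Rearranging P = I²R for I: I = √(P/R).
P = 0.0331 hp = 24.68 W; R = 1070 mΩ = 1.070 Ω.
I = 4.803 A
4.803 A × (1 mA / 0.001000 A) = 4803 mA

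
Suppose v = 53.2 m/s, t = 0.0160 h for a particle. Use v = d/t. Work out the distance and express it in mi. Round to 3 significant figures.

Rearranging: d = v·t.
v = 53.2 m/s; t = 0.0160 h = 57.60 s.
d = 3064 m
3064 m × (1 mi / 1609 m) = 1.904 mi

1.90 mi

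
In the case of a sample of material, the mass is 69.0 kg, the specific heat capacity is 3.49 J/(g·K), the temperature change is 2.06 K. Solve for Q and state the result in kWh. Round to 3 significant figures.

0.138 kWh

Q is given directly by: Q = mcΔT.
m = 69.0 kg; c = 3.49 J/(g·K) = 3490 J/(kg·K); ΔT = 2.06 K.
Q = 4.961×10^5 J
4.961×10^5 J × (1 kWh / 3.600×10^6 J) = 0.1378 kWh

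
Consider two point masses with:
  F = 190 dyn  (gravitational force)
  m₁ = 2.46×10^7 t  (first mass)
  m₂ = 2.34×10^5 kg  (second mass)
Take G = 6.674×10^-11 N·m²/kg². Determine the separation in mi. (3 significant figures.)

8.84 mi

From Newton's law of gravitation: r = √(G·m₁m₂/F).
F = 190 dyn = 0.001900 N; m₁ = 2.46×10^7 t = 2.460×10^10 kg; m₂ = 2.34×10^5 kg; G = 6.674×10^-11 N·m²/kg².
r = 14220 m
14220 m × (1 mi / 1609 m) = 8.836 mi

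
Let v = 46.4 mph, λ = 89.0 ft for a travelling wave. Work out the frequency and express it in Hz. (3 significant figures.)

Solving v = f·λ for f: f = v/λ.
v = 46.4 mph = 20.74 m/s; λ = 89.0 ft = 27.13 m.
f = 0.7646 Hz

0.765 Hz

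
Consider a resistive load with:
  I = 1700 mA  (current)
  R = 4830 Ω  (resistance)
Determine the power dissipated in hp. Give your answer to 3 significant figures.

18.7 hp

P is given directly by: P = I²R.
I = 1700 mA = 1.700 A; R = 4830 Ω.
P = 13959 W
13959 W × (1 hp / 745.7 W) = 18.72 hp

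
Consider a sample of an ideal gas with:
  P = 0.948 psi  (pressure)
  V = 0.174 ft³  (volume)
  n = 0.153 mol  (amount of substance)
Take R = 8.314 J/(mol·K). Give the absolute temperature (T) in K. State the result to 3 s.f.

From the ideal-gas law: T = PV/(nR).
P = 0.948 psi = 6536 Pa; V = 0.174 ft³ = 0.004927 m³; n = 0.153 mol; R = 8.314 J/(mol·K).
T = 25.32 K

25.3 K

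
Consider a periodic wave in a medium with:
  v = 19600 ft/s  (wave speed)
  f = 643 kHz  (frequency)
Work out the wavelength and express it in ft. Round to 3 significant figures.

Rearranging: λ = v/f.
v = 19600 ft/s = 5974 m/s; f = 643 kHz = 6.430×10^5 Hz.
λ = 0.009291 m
0.009291 m × (1 ft / 0.3048 m) = 0.03048 ft

0.0305 ft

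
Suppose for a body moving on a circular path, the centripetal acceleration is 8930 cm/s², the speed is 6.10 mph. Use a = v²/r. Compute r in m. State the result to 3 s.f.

0.0833 m

Solving a = v²/r for r: r = v²/a.
a = 8930 cm/s² = 89.30 m/s²; v = 6.10 mph = 2.727 m/s.
r = 0.08327 m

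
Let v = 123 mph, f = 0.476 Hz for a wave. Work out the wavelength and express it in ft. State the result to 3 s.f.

379 ft

Rearranging v = f·λ for λ: λ = v/f.
v = 123 mph = 54.99 m/s; f = 0.476 Hz.
λ = 115.5 m
115.5 m × (1 ft / 0.3048 m) = 379.0 ft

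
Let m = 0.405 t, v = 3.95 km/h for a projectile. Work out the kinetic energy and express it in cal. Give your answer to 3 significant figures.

58.3 cal

KE is given directly by: KE = ½mv².
m = 0.405 t = 405.0 kg; v = 3.95 km/h = 1.097 m/s.
KE = 243.8 J
243.8 J × (1 cal / 4.184 J) = 58.27 cal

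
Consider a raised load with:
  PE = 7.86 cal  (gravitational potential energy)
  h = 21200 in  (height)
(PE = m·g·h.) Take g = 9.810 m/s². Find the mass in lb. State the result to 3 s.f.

0.0137 lb

Rearranging: m = PE/(g·h).
PE = 7.86 cal = 32.89 J; h = 21200 in = 538.5 m; g = 9.810 m/s².
m = 0.006226 kg
0.006226 kg × (1 lb / 0.4536 kg) = 0.01372 lb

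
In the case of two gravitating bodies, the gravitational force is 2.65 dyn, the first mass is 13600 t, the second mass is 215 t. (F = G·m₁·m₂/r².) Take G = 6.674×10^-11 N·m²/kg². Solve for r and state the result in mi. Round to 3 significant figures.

1.69 mi

Rearranging: r = √(G·m₁m₂/F).
F = 2.65 dyn = 2.650×10^-5 N; m₁ = 13600 t = 1.360×10^7 kg; m₂ = 215 t = 2.150×10^5 kg; G = 6.674×10^-11 N·m²/kg².
r = 2714 m
2714 m × (1 mi / 1609 m) = 1.686 mi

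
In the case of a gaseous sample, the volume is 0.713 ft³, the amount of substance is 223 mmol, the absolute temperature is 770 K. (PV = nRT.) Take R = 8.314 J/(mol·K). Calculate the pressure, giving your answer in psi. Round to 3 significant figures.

10.3 psi

Directly: P = nRT/V.
V = 0.713 ft³ = 0.02019 m³; n = 223 mmol = 0.2230 mol; T = 770 K; R = 8.314 J/(mol·K).
P = 70708 Pa
70708 Pa × (1 psi / 6895 Pa) = 10.26 psi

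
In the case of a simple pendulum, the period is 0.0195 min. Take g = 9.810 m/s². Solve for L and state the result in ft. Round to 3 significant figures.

1.12 ft

Rearranging: L = g·(T/2π)².
T = 0.0195 min = 1.170 s; g = 9.810 m/s².
L = 0.3402 m
0.3402 m × (1 ft / 0.3048 m) = 1.116 ft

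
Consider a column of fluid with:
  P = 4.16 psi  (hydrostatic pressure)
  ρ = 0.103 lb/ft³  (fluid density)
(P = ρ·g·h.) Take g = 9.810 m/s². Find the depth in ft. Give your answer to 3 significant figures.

Rearranging: h = P/(ρ·g).
P = 4.16 psi = 28682 Pa; ρ = 0.103 lb/ft³ = 1.650 kg/m³; g = 9.810 m/s².
h = 1772 m
1772 m × (1 ft / 0.3048 m) = 5814 ft

5810 ft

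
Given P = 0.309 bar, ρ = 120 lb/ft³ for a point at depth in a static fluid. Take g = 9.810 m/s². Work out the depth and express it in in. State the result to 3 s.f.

Rearranging P = ρ·g·h for h: h = P/(ρ·g).
P = 0.309 bar = 30900 Pa; ρ = 120 lb/ft³ = 1922 kg/m³; g = 9.810 m/s².
h = 1.639 m
1.639 m × (1 in / 0.02540 m) = 64.51 in

64.5 in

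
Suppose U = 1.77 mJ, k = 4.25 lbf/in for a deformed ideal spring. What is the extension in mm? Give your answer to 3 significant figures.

Rearranging: x = √(2U/k).
U = 1.77 mJ = 0.001770 J; k = 4.25 lbf/in = 744.3 N/m.
x = 0.002181 m
0.002181 m × (1 mm / 0.001000 m) = 2.181 mm

2.18 mm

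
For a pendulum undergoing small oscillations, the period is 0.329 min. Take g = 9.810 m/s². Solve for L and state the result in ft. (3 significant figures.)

318 ft

Rearranging T = 2π√(L/g) for L: L = g·(T/2π)².
T = 0.329 min = 19.74 s; g = 9.810 m/s².
L = 96.83 m
96.83 m × (1 ft / 0.3048 m) = 317.7 ft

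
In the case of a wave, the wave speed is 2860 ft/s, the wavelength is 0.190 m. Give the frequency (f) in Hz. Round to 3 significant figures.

4590 Hz

Rearranging v = f·λ for f: f = v/λ.
v = 2860 ft/s = 871.7 m/s; λ = 0.190 m.
f = 4588 Hz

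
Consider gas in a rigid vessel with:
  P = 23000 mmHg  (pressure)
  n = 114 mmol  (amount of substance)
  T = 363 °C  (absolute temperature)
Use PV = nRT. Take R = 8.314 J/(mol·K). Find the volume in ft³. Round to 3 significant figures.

0.00694 ft³

Solving PV = nRT for V: V = nRT/P.
P = 23000 mmHg = 3.066×10^6 Pa; n = 114 mmol = 0.1140 mol; T = 363 °C = 636.1 K; R = 8.314 J/(mol·K).
V = 1.966×10^-4 m³
1.966×10^-4 m³ × (1 ft³ / 0.02832 m³) = 0.006944 ft³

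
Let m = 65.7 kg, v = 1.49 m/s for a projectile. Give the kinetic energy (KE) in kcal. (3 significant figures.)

0.0174 kcal

Directly: KE = ½mv².
m = 65.7 kg; v = 1.49 m/s.
KE = 72.93 J
72.93 J × (1 kcal / 4184 J) = 0.01743 kcal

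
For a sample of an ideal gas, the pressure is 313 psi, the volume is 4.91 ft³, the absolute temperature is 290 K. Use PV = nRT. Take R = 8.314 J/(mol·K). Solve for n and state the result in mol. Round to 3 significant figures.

124 mol

Rearranging: n = PV/(RT).
P = 313 psi = 2.158×10^6 Pa; V = 4.91 ft³ = 0.1390 m³; T = 290 K; R = 8.314 J/(mol·K).
n = 124.4 mol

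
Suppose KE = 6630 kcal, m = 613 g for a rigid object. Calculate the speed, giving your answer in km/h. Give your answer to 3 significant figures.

Solving KE = ½mv² for v: v = √(2·KE/m).
KE = 6630 kcal = 2.774×10^7 J; m = 613 g = 0.6130 kg.
v = 9513 m/s
9513 m/s × (1 km/h / 0.2778 m/s) = 34248 km/h

34200 km/h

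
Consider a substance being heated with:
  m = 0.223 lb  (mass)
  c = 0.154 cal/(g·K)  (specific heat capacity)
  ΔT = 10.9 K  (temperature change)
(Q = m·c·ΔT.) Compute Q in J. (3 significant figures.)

710 J

Q is given directly by: Q = mcΔT.
m = 0.223 lb = 0.1012 kg; c = 0.154 cal/(g·K) = 644.3 J/(kg·K); ΔT = 10.9 K.
Q = 710.4 J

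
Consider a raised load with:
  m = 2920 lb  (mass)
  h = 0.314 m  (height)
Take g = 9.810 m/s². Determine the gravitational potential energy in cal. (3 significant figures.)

975 cal

Directly: PE = mgh.
m = 2920 lb = 1324 kg; h = 0.314 m; g = 9.810 m/s².
PE = 4080 J
4080 J × (1 cal / 4.184 J) = 975.1 cal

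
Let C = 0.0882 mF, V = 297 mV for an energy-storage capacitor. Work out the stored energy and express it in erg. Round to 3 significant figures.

E is given directly by: E = ½CV².
C = 0.0882 mF = 8.820×10^-5 F; V = 297 mV = 0.2970 V.
E = 3.890×10^-6 J  (the unit combination reduces to kg·m²/s² = J)
3.890×10^-6 J × (1 erg / 1.000×10^-7 J) = 38.90 erg

38.9 erg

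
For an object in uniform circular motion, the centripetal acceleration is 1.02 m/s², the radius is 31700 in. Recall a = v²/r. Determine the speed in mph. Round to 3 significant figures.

Rearranging a = v²/r for v: v = √(a·r).
a = 1.02 m/s²; r = 31700 in = 805.2 m.
v = 28.66 m/s
28.66 m/s × (1 mph / 0.4470 m/s) = 64.11 mph

64.1 mph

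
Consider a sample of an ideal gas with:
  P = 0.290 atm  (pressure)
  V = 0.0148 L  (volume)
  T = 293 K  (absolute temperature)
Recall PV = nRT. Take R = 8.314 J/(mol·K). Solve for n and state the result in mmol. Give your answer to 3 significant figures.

Solving PV = nRT for n: n = PV/(RT).
P = 0.290 atm = 29384 Pa; V = 0.0148 L = 1.480×10^-5 m³; T = 293 K; R = 8.314 J/(mol·K).
n = 1.785×10^-4 mol
1.785×10^-4 mol × (1 mmol / 0.001000 mol) = 0.1785 mmol

0.179 mmol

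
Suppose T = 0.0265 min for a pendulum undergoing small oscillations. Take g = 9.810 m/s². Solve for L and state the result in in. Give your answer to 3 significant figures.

24.7 in

Rearranging: L = g·(T/2π)².
T = 0.0265 min = 1.590 s; g = 9.810 m/s².
L = 0.6282 m
0.6282 m × (1 in / 0.02540 m) = 24.73 in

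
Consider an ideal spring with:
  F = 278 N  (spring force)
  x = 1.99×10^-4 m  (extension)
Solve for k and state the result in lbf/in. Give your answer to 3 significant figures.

From Hooke's law: k = F/x.
F = 278 N; x = 1.99×10^-4 m.
k = 1.397×10^6 N/m
1.397×10^6 N/m × (1 lbf/in / 175.1 N/m) = 7977 lbf/in

7980 lbf/in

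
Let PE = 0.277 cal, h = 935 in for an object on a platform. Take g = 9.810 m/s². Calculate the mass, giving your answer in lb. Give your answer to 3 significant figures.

0.0110 lb

Solving PE = m·g·h for m: m = PE/(g·h).
PE = 0.277 cal = 1.159 J; h = 935 in = 23.75 m; g = 9.810 m/s².
m = 0.004975 kg
0.004975 kg × (1 lb / 0.4536 kg) = 0.01097 lb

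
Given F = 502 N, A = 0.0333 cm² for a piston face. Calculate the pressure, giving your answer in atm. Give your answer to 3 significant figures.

P is given directly by: P = F/A.
F = 502 N; A = 0.0333 cm² = 3.330×10^-6 m².
P = 1.508×10^8 Pa  (the unit combination reduces to kg/(m·s²) = Pa)
1.508×10^8 Pa × (1 atm / 1.013×10^5 Pa) = 1488 atm

1490 atm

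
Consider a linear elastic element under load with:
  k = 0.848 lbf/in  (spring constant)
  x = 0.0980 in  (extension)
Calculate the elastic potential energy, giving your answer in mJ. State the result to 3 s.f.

U is given directly by: U = ½kx².
k = 0.848 lbf/in = 148.5 N/m; x = 0.0980 in = 0.002489 m.
U = 4.601×10^-4 J
4.601×10^-4 J × (1 mJ / 0.001000 J) = 0.4601 mJ

0.460 mJ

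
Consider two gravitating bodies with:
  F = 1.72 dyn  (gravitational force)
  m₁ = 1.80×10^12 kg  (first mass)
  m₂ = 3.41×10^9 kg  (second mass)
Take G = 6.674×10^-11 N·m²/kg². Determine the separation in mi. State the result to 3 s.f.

From Newton's law of gravitation: r = √(G·m₁m₂/F).
F = 1.72 dyn = 1.720×10^-5 N; m₁ = 1.80×10^12 kg; m₂ = 3.41×10^9 kg; G = 6.674×10^-11 N·m²/kg².
r = 1.543×10^8 m
1.543×10^8 m × (1 mi / 1609 m) = 95894 mi

95900 mi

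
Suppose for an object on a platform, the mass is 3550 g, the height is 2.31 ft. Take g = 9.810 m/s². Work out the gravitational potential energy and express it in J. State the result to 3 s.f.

Directly: PE = mgh.
m = 3550 g = 3.550 kg; h = 2.31 ft = 0.7041 m; g = 9.810 m/s².
PE = 24.52 J

24.5 J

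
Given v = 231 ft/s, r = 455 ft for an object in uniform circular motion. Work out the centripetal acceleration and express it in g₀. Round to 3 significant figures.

3.65 g₀

Directly: a = v²/r.
v = 231 ft/s = 70.41 m/s; r = 455 ft = 138.7 m.
a = 35.75 m/s²
35.75 m/s² × (1 g₀ / 9.807 m/s²) = 3.645 g₀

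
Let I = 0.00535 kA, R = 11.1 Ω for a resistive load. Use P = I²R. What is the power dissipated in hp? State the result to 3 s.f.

P is given directly by: P = I²R.
I = 0.00535 kA = 5.350 A; R = 11.1 Ω.
P = 317.7 W  (the unit combination reduces to kg·m²/s³ = W)
317.7 W × (1 hp / 745.7 W) = 0.4261 hp

0.426 hp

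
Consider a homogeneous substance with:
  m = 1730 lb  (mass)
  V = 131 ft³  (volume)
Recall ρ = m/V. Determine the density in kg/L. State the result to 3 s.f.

0.212 kg/L

ρ is given directly by: ρ = m/V.
m = 1730 lb = 784.7 kg; V = 131 ft³ = 3.710 m³.
ρ = 211.5 kg/m³
211.5 kg/m³ × (1 kg/L / 1000 kg/m³) = 0.2115 kg/L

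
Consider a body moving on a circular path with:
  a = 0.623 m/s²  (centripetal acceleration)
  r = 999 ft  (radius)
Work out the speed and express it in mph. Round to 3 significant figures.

Rearranging: v = √(a·r).
a = 0.623 m/s²; r = 999 ft = 304.5 m.
v = 13.77 m/s
13.77 m/s × (1 mph / 0.4470 m/s) = 30.81 mph

30.8 mph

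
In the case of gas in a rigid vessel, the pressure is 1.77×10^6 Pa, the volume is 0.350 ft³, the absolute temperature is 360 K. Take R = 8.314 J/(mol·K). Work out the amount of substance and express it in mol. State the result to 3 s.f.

Rearranging: n = PV/(RT).
P = 1.77×10^6 Pa; V = 0.350 ft³ = 0.009911 m³; T = 360 K; R = 8.314 J/(mol·K).
n = 5.861 mol

5.86 mol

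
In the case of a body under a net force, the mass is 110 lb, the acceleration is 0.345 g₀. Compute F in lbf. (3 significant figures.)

38.0 lbf

From Newton's second law: F = m·a.
m = 110 lb = 49.90 kg; a = 0.345 g₀ = 3.383 m/s².
F = 168.8 N
168.8 N × (1 lbf / 4.448 N) = 37.95 lbf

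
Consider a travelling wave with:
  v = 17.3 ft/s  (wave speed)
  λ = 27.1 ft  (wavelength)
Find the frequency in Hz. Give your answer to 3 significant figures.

0.638 Hz

Solving v = f·λ for f: f = v/λ.
v = 17.3 ft/s = 5.273 m/s; λ = 27.1 ft = 8.260 m.
f = 0.6384 Hz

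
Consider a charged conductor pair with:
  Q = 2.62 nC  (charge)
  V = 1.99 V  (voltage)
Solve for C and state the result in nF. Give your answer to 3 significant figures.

Directly: C = Q/V.
Q = 2.62 nC = 2.620×10^-9 C; V = 1.99 V.
C = 1.317×10^-9 F
1.317×10^-9 F × (1 nF / 1.000×10^-9 F) = 1.317 nF

1.32 nF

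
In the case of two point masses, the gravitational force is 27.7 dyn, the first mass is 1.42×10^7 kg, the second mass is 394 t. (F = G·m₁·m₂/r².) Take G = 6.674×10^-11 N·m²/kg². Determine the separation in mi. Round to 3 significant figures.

From Newton's law of gravitation: r = √(G·m₁m₂/F).
F = 27.7 dyn = 2.770×10^-4 N; m₁ = 1.42×10^7 kg; m₂ = 394 t = 3.940×10^5 kg; G = 6.674×10^-11 N·m²/kg².
r = 1161 m
1161 m × (1 mi / 1609 m) = 0.7214 mi

0.721 mi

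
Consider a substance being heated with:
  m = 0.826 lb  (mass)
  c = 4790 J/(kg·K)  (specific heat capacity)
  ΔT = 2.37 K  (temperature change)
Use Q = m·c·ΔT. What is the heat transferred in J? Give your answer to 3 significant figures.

4250 J

Q is given directly by: Q = mcΔT.
m = 0.826 lb = 0.3747 kg; c = 4790 J/(kg·K); ΔT = 2.37 K.
Q = 4253 J  (the unit combination reduces to kg·m²/s² = J)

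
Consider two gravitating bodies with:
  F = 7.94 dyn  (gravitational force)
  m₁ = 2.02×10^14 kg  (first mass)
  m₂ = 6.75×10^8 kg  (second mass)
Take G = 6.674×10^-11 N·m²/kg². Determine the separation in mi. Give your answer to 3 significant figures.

2.10×10^5 mi

From Newton's law of gravitation: r = √(G·m₁m₂/F).
F = 7.94 dyn = 7.940×10^-5 N; m₁ = 2.02×10^14 kg; m₂ = 6.75×10^8 kg; G = 6.674×10^-11 N·m²/kg².
r = 3.385×10^8 m
3.385×10^8 m × (1 mi / 1609 m) = 2.104×10^5 mi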